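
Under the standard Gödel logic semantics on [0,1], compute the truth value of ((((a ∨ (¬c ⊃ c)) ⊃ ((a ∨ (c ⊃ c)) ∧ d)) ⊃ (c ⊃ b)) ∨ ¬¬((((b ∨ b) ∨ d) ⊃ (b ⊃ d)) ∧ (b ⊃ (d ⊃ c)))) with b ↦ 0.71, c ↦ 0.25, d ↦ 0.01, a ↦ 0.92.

1.00

¬c: Gödel ¬ of 0.25 = 0 (operand ≠ 0)
(¬c ⊃ c): 0 ≤ 0.25, so result = 1
(a ∨ (¬c ⊃ c)) = max(0.92, 1) = 1
(c ⊃ c): 0.25 ≤ 0.25, so result = 1
(a ∨ (c ⊃ c)) = max(0.92, 1) = 1
((a ∨ (c ⊃ c)) ∧ d) = min(1, 0.01) = 0.01
((a ∨ (¬c ⊃ c)) ⊃ ((a ∨ (c ⊃ c)) ∧ d)): 1 > 0.01, so result = 0.01
(c ⊃ b): 0.25 ≤ 0.71, so result = 1
(((a ∨ (¬c ⊃ c)) ⊃ ((a ∨ (c ⊃ c)) ∧ d)) ⊃ (c ⊃ b)): 0.01 ≤ 1, so result = 1
(b ∨ b) = max(0.71, 0.71) = 0.71
((b ∨ b) ∨ d) = max(0.71, 0.01) = 0.71
(b ⊃ d): 0.71 > 0.01, so result = 0.01
(((b ∨ b) ∨ d) ⊃ (b ⊃ d)): 0.71 > 0.01, so result = 0.01
(d ⊃ c): 0.01 ≤ 0.25, so result = 1
(b ⊃ (d ⊃ c)): 0.71 ≤ 1, so result = 1
((((b ∨ b) ∨ d) ⊃ (b ⊃ d)) ∧ (b ⊃ (d ⊃ c))) = min(0.01, 1) = 0.01
¬((((b ∨ b) ∨ d) ⊃ (b ⊃ d)) ∧ (b ⊃ (d ⊃ c))): Gödel ¬ of 0.01 = 0 (operand ≠ 0)
¬¬((((b ∨ b) ∨ d) ⊃ (b ⊃ d)) ∧ (b ⊃ (d ⊃ c))): Gödel ¬ of 0 = 1 (operand is 0)
((((a ∨ (¬c ⊃ c)) ⊃ ((a ∨ (c ⊃ c)) ∧ d)) ⊃ (c ⊃ b)) ∨ ¬¬((((b ∨ b) ∨ d) ⊃ (b ⊃ d)) ∧ (b ⊃ (d ⊃ c)))) = max(1, 1) = 1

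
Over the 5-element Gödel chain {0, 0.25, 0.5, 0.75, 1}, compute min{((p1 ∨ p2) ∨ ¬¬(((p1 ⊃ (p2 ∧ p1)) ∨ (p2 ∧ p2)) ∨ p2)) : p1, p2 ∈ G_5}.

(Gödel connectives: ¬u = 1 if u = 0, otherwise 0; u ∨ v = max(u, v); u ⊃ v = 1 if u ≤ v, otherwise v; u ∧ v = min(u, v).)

0.25

The minimum is attained at p1 = 0.25, p2 = 0:
  (p1 ∨ p2) = max(0.25, 0) = 0.25
  (p2 ∧ p1) = min(0, 0.25) = 0
  (p1 ⊃ (p2 ∧ p1)): 0.25 > 0, so result = 0
  (p2 ∧ p2) = min(0, 0) = 0
  ((p1 ⊃ (p2 ∧ p1)) ∨ (p2 ∧ p2)) = max(0, 0) = 0
  (((p1 ⊃ (p2 ∧ p1)) ∨ (p2 ∧ p2)) ∨ p2) = max(0, 0) = 0
  ¬(((p1 ⊃ (p2 ∧ p1)) ∨ (p2 ∧ p2)) ∨ p2): Gödel ¬ of 0 = 1 (operand is 0)
  ¬¬(((p1 ⊃ (p2 ∧ p1)) ∨ (p2 ∧ p2)) ∨ p2): Gödel ¬ of 1 = 0 (operand ≠ 0)
  ((p1 ∨ p2) ∨ ¬¬(((p1 ⊃ (p2 ∧ p1)) ∨ (p2 ∧ p2)) ∨ p2)) = max(0.25, 0) = 0.25
Checking all 25 assignments confirms none give a value below 0.25.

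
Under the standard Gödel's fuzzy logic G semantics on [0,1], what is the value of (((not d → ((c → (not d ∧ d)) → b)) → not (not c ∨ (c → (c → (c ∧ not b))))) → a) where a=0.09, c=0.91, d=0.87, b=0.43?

0.09

not d: Gödel ¬ of 0.87 = 0 (operand ≠ 0)
not d: Gödel ¬ of 0.87 = 0 (operand ≠ 0)
(not d ∧ d) = min(0, 0.87) = 0
(c → (not d ∧ d)): 0.91 > 0, so result = 0
((c → (not d ∧ d)) → b): 0 ≤ 0.43, so result = 1
(not d → ((c → (not d ∧ d)) → b)): 0 ≤ 1, so result = 1
not c: Gödel ¬ of 0.91 = 0 (operand ≠ 0)
not b: Gödel ¬ of 0.43 = 0 (operand ≠ 0)
(c ∧ not b) = min(0.91, 0) = 0
(c → (c ∧ not b)): 0.91 > 0, so result = 0
(c → (c → (c ∧ not b))): 0.91 > 0, so result = 0
(not c ∨ (c → (c → (c ∧ not b)))) = max(0, 0) = 0
not (not c ∨ (c → (c → (c ∧ not b)))): Gödel ¬ of 0 = 1 (operand is 0)
((not d → ((c → (not d ∧ d)) → b)) → not (not c ∨ (c → (c → (c ∧ not b))))): 1 ≤ 1, so result = 1
(((not d → ((c → (not d ∧ d)) → b)) → not (not c ∨ (c → (c → (c ∧ not b))))) → a): 1 > 0.09, so result = 0.09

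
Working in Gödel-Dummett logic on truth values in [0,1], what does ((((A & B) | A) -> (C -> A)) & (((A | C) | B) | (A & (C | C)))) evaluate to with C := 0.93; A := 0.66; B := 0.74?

(A & B) = min(0.66, 0.74) = 0.66
((A & B) | A) = max(0.66, 0.66) = 0.66
(C -> A): 0.93 > 0.66, so result = 0.66
(((A & B) | A) -> (C -> A)): 0.66 ≤ 0.66, so result = 1
(A | C) = max(0.66, 0.93) = 0.93
((A | C) | B) = max(0.93, 0.74) = 0.93
(C | C) = max(0.93, 0.93) = 0.93
(A & (C | C)) = min(0.66, 0.93) = 0.66
(((A | C) | B) | (A & (C | C))) = max(0.93, 0.66) = 0.93
((((A & B) | A) -> (C -> A)) & (((A | C) | B) | (A & (C | C)))) = min(1, 0.93) = 0.93

0.93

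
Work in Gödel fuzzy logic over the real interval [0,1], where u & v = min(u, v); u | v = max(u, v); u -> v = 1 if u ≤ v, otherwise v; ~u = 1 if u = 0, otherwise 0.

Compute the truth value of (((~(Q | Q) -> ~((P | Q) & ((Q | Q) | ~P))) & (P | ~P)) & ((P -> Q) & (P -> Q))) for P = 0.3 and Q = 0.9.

(Q | Q) = max(0.9, 0.9) = 0.9
~(Q | Q): Gödel ¬ of 0.9 = 0 (operand ≠ 0)
(P | Q) = max(0.3, 0.9) = 0.9
(Q | Q) = max(0.9, 0.9) = 0.9
~P: Gödel ¬ of 0.3 = 0 (operand ≠ 0)
((Q | Q) | ~P) = max(0.9, 0) = 0.9
((P | Q) & ((Q | Q) | ~P)) = min(0.9, 0.9) = 0.9
~((P | Q) & ((Q | Q) | ~P)): Gödel ¬ of 0.9 = 0 (operand ≠ 0)
(~(Q | Q) -> ~((P | Q) & ((Q | Q) | ~P))): 0 ≤ 0, so result = 1
~P: Gödel ¬ of 0.3 = 0 (operand ≠ 0)
(P | ~P) = max(0.3, 0) = 0.3
((~(Q | Q) -> ~((P | Q) & ((Q | Q) | ~P))) & (P | ~P)) = min(1, 0.3) = 0.3
(P -> Q): 0.3 ≤ 0.9, so result = 1
(P -> Q): 0.3 ≤ 0.9, so result = 1
((P -> Q) & (P -> Q)) = min(1, 1) = 1
(((~(Q | Q) -> ~((P | Q) & ((Q | Q) | ~P))) & (P | ~P)) & ((P -> Q) & (P -> Q))) = min(0.3, 1) = 0.3

0.30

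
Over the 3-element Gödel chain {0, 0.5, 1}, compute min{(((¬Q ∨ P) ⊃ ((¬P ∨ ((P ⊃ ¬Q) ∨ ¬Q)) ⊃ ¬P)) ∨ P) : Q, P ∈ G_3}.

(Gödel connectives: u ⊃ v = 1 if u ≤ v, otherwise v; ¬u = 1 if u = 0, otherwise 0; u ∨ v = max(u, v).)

The minimum is attained at Q = 0, P = 0.5:
  ¬Q: Gödel ¬ of 0 = 1 (operand is 0)
  (¬Q ∨ P) = max(1, 0.5) = 1
  ¬P: Gödel ¬ of 0.5 = 0 (operand ≠ 0)
  ¬Q: Gödel ¬ of 0 = 1 (operand is 0)
  (P ⊃ ¬Q): 0.5 ≤ 1, so result = 1
  ¬Q: Gödel ¬ of 0 = 1 (operand is 0)
  ((P ⊃ ¬Q) ∨ ¬Q) = max(1, 1) = 1
  (¬P ∨ ((P ⊃ ¬Q) ∨ ¬Q)) = max(0, 1) = 1
  ¬P: Gödel ¬ of 0.5 = 0 (operand ≠ 0)
  ((¬P ∨ ((P ⊃ ¬Q) ∨ ¬Q)) ⊃ ¬P): 1 > 0, so result = 0
  ((¬Q ∨ P) ⊃ ((¬P ∨ ((P ⊃ ¬Q) ∨ ¬Q)) ⊃ ¬P)): 1 > 0, so result = 0
  (((¬Q ∨ P) ⊃ ((¬P ∨ ((P ⊃ ¬Q) ∨ ¬Q)) ⊃ ¬P)) ∨ P) = max(0, 0.5) = 0.5
Checking all 9 assignments confirms none give a value below 0.50.

0.50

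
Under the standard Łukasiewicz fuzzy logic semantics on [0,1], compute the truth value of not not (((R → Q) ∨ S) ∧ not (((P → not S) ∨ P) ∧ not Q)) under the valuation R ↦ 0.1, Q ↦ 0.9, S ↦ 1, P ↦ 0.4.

0.90

(R → Q): min(1, 1 − 0.1 + 0.9) = 1
((R → Q) ∨ S) = max(1, 1) = 1
not S: Łukasiewicz ¬ gives 1 − 1 = 0
(P → not S): min(1, 1 − 0.4 + 0) = 0.6
((P → not S) ∨ P) = max(0.6, 0.4) = 0.6
not Q: Łukasiewicz ¬ gives 1 − 0.9 = 0.1
(((P → not S) ∨ P) ∧ not Q) = min(0.6, 0.1) = 0.1
not (((P → not S) ∨ P) ∧ not Q): Łukasiewicz ¬ gives 1 − 0.1 = 0.9
(((R → Q) ∨ S) ∧ not (((P → not S) ∨ P) ∧ not Q)) = min(1, 0.9) = 0.9
not (((R → Q) ∨ S) ∧ not (((P → not S) ∨ P) ∧ not Q)): Łukasiewicz ¬ gives 1 − 0.9 = 0.1
not not (((R → Q) ∨ S) ∧ not (((P → not S) ∨ P) ∧ not Q)): Łukasiewicz ¬ gives 1 − 0.1 = 0.9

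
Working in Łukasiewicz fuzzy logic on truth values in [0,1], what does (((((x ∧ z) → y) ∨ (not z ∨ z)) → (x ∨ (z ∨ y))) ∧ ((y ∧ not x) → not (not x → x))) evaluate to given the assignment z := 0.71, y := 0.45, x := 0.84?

0.84

(x ∧ z) = min(0.84, 0.71) = 0.71
((x ∧ z) → y): min(1, 1 − 0.71 + 0.45) = 0.74
not z: Łukasiewicz ¬ gives 1 − 0.71 = 0.29
(not z ∨ z) = max(0.29, 0.71) = 0.71
(((x ∧ z) → y) ∨ (not z ∨ z)) = max(0.74, 0.71) = 0.74
(z ∨ y) = max(0.71, 0.45) = 0.71
(x ∨ (z ∨ y)) = max(0.84, 0.71) = 0.84
((((x ∧ z) → y) ∨ (not z ∨ z)) → (x ∨ (z ∨ y))): min(1, 1 − 0.74 + 0.84) = 1
not x: Łukasiewicz ¬ gives 1 − 0.84 = 0.16
(y ∧ not x) = min(0.45, 0.16) = 0.16
not x: Łukasiewicz ¬ gives 1 − 0.84 = 0.16
(not x → x): min(1, 1 − 0.16 + 0.84) = 1
not (not x → x): Łukasiewicz ¬ gives 1 − 1 = 0
((y ∧ not x) → not (not x → x)): min(1, 1 − 0.16 + 0) = 0.84
(((((x ∧ z) → y) ∨ (not z ∨ z)) → (x ∨ (z ∨ y))) ∧ ((y ∧ not x) → not (not x → x))) = min(1, 0.84) = 0.84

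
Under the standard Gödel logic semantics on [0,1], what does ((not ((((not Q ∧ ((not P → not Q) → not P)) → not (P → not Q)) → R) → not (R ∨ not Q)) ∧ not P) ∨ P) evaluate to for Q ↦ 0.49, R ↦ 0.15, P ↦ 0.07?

0.07

not Q: Gödel ¬ of 0.49 = 0 (operand ≠ 0)
not P: Gödel ¬ of 0.07 = 0 (operand ≠ 0)
not Q: Gödel ¬ of 0.49 = 0 (operand ≠ 0)
(not P → not Q): 0 ≤ 0, so result = 1
not P: Gödel ¬ of 0.07 = 0 (operand ≠ 0)
((not P → not Q) → not P): 1 > 0, so result = 0
(not Q ∧ ((not P → not Q) → not P)) = min(0, 0) = 0
not Q: Gödel ¬ of 0.49 = 0 (operand ≠ 0)
(P → not Q): 0.07 > 0, so result = 0
not (P → not Q): Gödel ¬ of 0 = 1 (operand is 0)
((not Q ∧ ((not P → not Q) → not P)) → not (P → not Q)): 0 ≤ 1, so result = 1
(((not Q ∧ ((not P → not Q) → not P)) → not (P → not Q)) → R): 1 > 0.15, so result = 0.15
not Q: Gödel ¬ of 0.49 = 0 (operand ≠ 0)
(R ∨ not Q) = max(0.15, 0) = 0.15
not (R ∨ not Q): Gödel ¬ of 0.15 = 0 (operand ≠ 0)
((((not Q ∧ ((not P → not Q) → not P)) → not (P → not Q)) → R) → not (R ∨ not Q)): 0.15 > 0, so result = 0
not ((((not Q ∧ ((not P → not Q) → not P)) → not (P → not Q)) → R) → not (R ∨ not Q)): Gödel ¬ of 0 = 1 (operand is 0)
not P: Gödel ¬ of 0.07 = 0 (operand ≠ 0)
(not ((((not Q ∧ ((not P → not Q) → not P)) → not (P → not Q)) → R) → not (R ∨ not Q)) ∧ not P) = min(1, 0) = 0
((not ((((not Q ∧ ((not P → not Q) → not P)) → not (P → not Q)) → R) → not (R ∨ not Q)) ∧ not P) ∨ P) = max(0, 0.07) = 0.07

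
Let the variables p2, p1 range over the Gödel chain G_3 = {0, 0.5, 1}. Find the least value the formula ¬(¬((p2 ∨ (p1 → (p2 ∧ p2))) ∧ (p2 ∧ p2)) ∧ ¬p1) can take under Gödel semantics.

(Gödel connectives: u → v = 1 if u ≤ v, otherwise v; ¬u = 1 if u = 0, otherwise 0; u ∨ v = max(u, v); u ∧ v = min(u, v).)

The minimum is attained at p2 = 0, p1 = 0:
  (p2 ∧ p2) = min(0, 0) = 0
  (p1 → (p2 ∧ p2)): 0 ≤ 0, so result = 1
  (p2 ∨ (p1 → (p2 ∧ p2))) = max(0, 1) = 1
  (p2 ∧ p2) = min(0, 0) = 0
  ((p2 ∨ (p1 → (p2 ∧ p2))) ∧ (p2 ∧ p2)) = min(1, 0) = 0
  ¬((p2 ∨ (p1 → (p2 ∧ p2))) ∧ (p2 ∧ p2)): Gödel ¬ of 0 = 1 (operand is 0)
  ¬p1: Gödel ¬ of 0 = 1 (operand is 0)
  (¬((p2 ∨ (p1 → (p2 ∧ p2))) ∧ (p2 ∧ p2)) ∧ ¬p1) = min(1, 1) = 1
  ¬(¬((p2 ∨ (p1 → (p2 ∧ p2))) ∧ (p2 ∧ p2)) ∧ ¬p1): Gödel ¬ of 1 = 0 (operand ≠ 0)
Checking all 9 assignments confirms none give a value below 0.00.

0.00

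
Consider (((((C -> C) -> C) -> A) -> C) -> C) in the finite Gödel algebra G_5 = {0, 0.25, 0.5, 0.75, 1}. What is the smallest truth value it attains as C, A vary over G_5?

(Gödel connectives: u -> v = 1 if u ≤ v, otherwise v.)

0.25

The minimum is attained at C = 0.25, A = 0:
  (C -> C): 0.25 ≤ 0.25, so result = 1
  ((C -> C) -> C): 1 > 0.25, so result = 0.25
  (((C -> C) -> C) -> A): 0.25 > 0, so result = 0
  ((((C -> C) -> C) -> A) -> C): 0 ≤ 0.25, so result = 1
  (((((C -> C) -> C) -> A) -> C) -> C): 1 > 0.25, so result = 0.25
Checking all 25 assignments confirms none give a value below 0.25.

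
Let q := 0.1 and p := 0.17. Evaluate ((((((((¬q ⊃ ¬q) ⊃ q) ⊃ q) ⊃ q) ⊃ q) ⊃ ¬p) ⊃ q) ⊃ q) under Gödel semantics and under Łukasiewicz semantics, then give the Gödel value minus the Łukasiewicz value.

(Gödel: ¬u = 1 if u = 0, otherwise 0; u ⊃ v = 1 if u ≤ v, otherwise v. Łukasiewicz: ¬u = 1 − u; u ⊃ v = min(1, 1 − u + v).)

-0.73

Gödel evaluation:
  ¬q: Gödel ¬ of 0.1 = 0 (operand ≠ 0)
  ¬q: Gödel ¬ of 0.1 = 0 (operand ≠ 0)
  (¬q ⊃ ¬q): 0 ≤ 0, so result = 1
  ((¬q ⊃ ¬q) ⊃ q): 1 > 0.1, so result = 0.1
  (((¬q ⊃ ¬q) ⊃ q) ⊃ q): 0.1 ≤ 0.1, so result = 1
  ((((¬q ⊃ ¬q) ⊃ q) ⊃ q) ⊃ q): 1 > 0.1, so result = 0.1
  (((((¬q ⊃ ¬q) ⊃ q) ⊃ q) ⊃ q) ⊃ q): 0.1 ≤ 0.1, so result = 1
  ¬p: Gödel ¬ of 0.17 = 0 (operand ≠ 0)
  ((((((¬q ⊃ ¬q) ⊃ q) ⊃ q) ⊃ q) ⊃ q) ⊃ ¬p): 1 > 0, so result = 0
  (((((((¬q ⊃ ¬q) ⊃ q) ⊃ q) ⊃ q) ⊃ q) ⊃ ¬p) ⊃ q): 0 ≤ 0.1, so result = 1
  ((((((((¬q ⊃ ¬q) ⊃ q) ⊃ q) ⊃ q) ⊃ q) ⊃ ¬p) ⊃ q) ⊃ q): 1 > 0.1, so result = 0.1
  Gödel value = 0.1
Łukasiewicz evaluation:
  ¬q: Łukasiewicz ¬ gives 1 − 0.1 = 0.9
  ¬q: Łukasiewicz ¬ gives 1 − 0.1 = 0.9
  (¬q ⊃ ¬q): min(1, 1 − 0.9 + 0.9) = 1
  ((¬q ⊃ ¬q) ⊃ q): min(1, 1 − 1 + 0.1) = 0.1
  (((¬q ⊃ ¬q) ⊃ q) ⊃ q): min(1, 1 − 0.1 + 0.1) = 1
  ((((¬q ⊃ ¬q) ⊃ q) ⊃ q) ⊃ q): min(1, 1 − 1 + 0.1) = 0.1
  (((((¬q ⊃ ¬q) ⊃ q) ⊃ q) ⊃ q) ⊃ q): min(1, 1 − 0.1 + 0.1) = 1
  ¬p: Łukasiewicz ¬ gives 1 − 0.17 = 0.83
  ((((((¬q ⊃ ¬q) ⊃ q) ⊃ q) ⊃ q) ⊃ q) ⊃ ¬p): min(1, 1 − 1 + 0.83) = 0.83
  (((((((¬q ⊃ ¬q) ⊃ q) ⊃ q) ⊃ q) ⊃ q) ⊃ ¬p) ⊃ q): min(1, 1 − 0.83 + 0.1) = 0.27
  ((((((((¬q ⊃ ¬q) ⊃ q) ⊃ q) ⊃ q) ⊃ q) ⊃ ¬p) ⊃ q) ⊃ q): min(1, 1 − 0.27 + 0.1) = 0.83
  Łukasiewicz value = 0.83
Difference: 0.1 − 0.83 = -0.73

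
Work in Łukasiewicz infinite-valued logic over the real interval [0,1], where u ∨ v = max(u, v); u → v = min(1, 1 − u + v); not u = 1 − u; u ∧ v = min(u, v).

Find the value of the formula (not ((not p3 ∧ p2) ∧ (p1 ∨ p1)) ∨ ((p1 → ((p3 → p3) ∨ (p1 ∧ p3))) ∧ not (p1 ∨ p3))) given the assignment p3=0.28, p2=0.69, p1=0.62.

0.38

not p3: Łukasiewicz ¬ gives 1 − 0.28 = 0.72
(not p3 ∧ p2) = min(0.72, 0.69) = 0.69
(p1 ∨ p1) = max(0.62, 0.62) = 0.62
((not p3 ∧ p2) ∧ (p1 ∨ p1)) = min(0.69, 0.62) = 0.62
not ((not p3 ∧ p2) ∧ (p1 ∨ p1)): Łukasiewicz ¬ gives 1 − 0.62 = 0.38
(p3 → p3): min(1, 1 − 0.28 + 0.28) = 1
(p1 ∧ p3) = min(0.62, 0.28) = 0.28
((p3 → p3) ∨ (p1 ∧ p3)) = max(1, 0.28) = 1
(p1 → ((p3 → p3) ∨ (p1 ∧ p3))): min(1, 1 − 0.62 + 1) = 1
(p1 ∨ p3) = max(0.62, 0.28) = 0.62
not (p1 ∨ p3): Łukasiewicz ¬ gives 1 − 0.62 = 0.38
((p1 → ((p3 → p3) ∨ (p1 ∧ p3))) ∧ not (p1 ∨ p3)) = min(1, 0.38) = 0.38
(not ((not p3 ∧ p2) ∧ (p1 ∨ p1)) ∨ ((p1 → ((p3 → p3) ∨ (p1 ∧ p3))) ∧ not (p1 ∨ p3))) = max(0.38, 0.38) = 0.38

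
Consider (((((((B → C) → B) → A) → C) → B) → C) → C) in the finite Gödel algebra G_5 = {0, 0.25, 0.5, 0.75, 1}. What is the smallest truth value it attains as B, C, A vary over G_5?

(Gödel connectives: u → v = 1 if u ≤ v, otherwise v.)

0.25

The minimum is attained at B = 0, C = 0.25, A = 0:
  (B → C): 0 ≤ 0.25, so result = 1
  ((B → C) → B): 1 > 0, so result = 0
  (((B → C) → B) → A): 0 ≤ 0, so result = 1
  ((((B → C) → B) → A) → C): 1 > 0.25, so result = 0.25
  (((((B → C) → B) → A) → C) → B): 0.25 > 0, so result = 0
  ((((((B → C) → B) → A) → C) → B) → C): 0 ≤ 0.25, so result = 1
  (((((((B → C) → B) → A) → C) → B) → C) → C): 1 > 0.25, so result = 0.25
Checking all 125 assignments confirms none give a value below 0.25.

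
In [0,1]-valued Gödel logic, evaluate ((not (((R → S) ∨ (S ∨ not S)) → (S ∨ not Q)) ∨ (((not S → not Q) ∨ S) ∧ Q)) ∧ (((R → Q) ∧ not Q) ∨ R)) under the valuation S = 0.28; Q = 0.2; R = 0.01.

(R → S): 0.01 ≤ 0.28, so result = 1
not S: Gödel ¬ of 0.28 = 0 (operand ≠ 0)
(S ∨ not S) = max(0.28, 0) = 0.28
((R → S) ∨ (S ∨ not S)) = max(1, 0.28) = 1
not Q: Gödel ¬ of 0.2 = 0 (operand ≠ 0)
(S ∨ not Q) = max(0.28, 0) = 0.28
(((R → S) ∨ (S ∨ not S)) → (S ∨ not Q)): 1 > 0.28, so result = 0.28
not (((R → S) ∨ (S ∨ not S)) → (S ∨ not Q)): Gödel ¬ of 0.28 = 0 (operand ≠ 0)
not S: Gödel ¬ of 0.28 = 0 (operand ≠ 0)
not Q: Gödel ¬ of 0.2 = 0 (operand ≠ 0)
(not S → not Q): 0 ≤ 0, so result = 1
((not S → not Q) ∨ S) = max(1, 0.28) = 1
(((not S → not Q) ∨ S) ∧ Q) = min(1, 0.2) = 0.2
(not (((R → S) ∨ (S ∨ not S)) → (S ∨ not Q)) ∨ (((not S → not Q) ∨ S) ∧ Q)) = max(0, 0.2) = 0.2
(R → Q): 0.01 ≤ 0.2, so result = 1
not Q: Gödel ¬ of 0.2 = 0 (operand ≠ 0)
((R → Q) ∧ not Q) = min(1, 0) = 0
(((R → Q) ∧ not Q) ∨ R) = max(0, 0.01) = 0.01
((not (((R → S) ∨ (S ∨ not S)) → (S ∨ not Q)) ∨ (((not S → not Q) ∨ S) ∧ Q)) ∧ (((R → Q) ∧ not Q) ∨ R)) = min(0.2, 0.01) = 0.01

0.01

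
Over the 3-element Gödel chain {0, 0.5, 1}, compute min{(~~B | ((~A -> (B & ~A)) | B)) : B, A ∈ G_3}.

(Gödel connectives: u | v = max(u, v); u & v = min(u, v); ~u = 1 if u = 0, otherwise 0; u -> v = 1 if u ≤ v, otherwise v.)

The minimum is attained at B = 0, A = 0:
  ~B: Gödel ¬ of 0 = 1 (operand is 0)
  ~~B: Gödel ¬ of 1 = 0 (operand ≠ 0)
  ~A: Gödel ¬ of 0 = 1 (operand is 0)
  ~A: Gödel ¬ of 0 = 1 (operand is 0)
  (B & ~A) = min(0, 1) = 0
  (~A -> (B & ~A)): 1 > 0, so result = 0
  ((~A -> (B & ~A)) | B) = max(0, 0) = 0
  (~~B | ((~A -> (B & ~A)) | B)) = max(0, 0) = 0
Checking all 9 assignments confirms none give a value below 0.00.

0.00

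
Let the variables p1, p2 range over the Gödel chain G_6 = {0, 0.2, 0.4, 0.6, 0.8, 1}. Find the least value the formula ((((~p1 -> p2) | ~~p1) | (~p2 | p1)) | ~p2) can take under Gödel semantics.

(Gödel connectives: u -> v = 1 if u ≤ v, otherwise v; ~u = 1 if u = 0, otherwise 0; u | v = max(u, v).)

0.20

The minimum is attained at p1 = 0, p2 = 0.2:
  ~p1: Gödel ¬ of 0 = 1 (operand is 0)
  (~p1 -> p2): 1 > 0.2, so result = 0.2
  ~p1: Gödel ¬ of 0 = 1 (operand is 0)
  ~~p1: Gödel ¬ of 1 = 0 (operand ≠ 0)
  ((~p1 -> p2) | ~~p1) = max(0.2, 0) = 0.2
  ~p2: Gödel ¬ of 0.2 = 0 (operand ≠ 0)
  (~p2 | p1) = max(0, 0) = 0
  (((~p1 -> p2) | ~~p1) | (~p2 | p1)) = max(0.2, 0) = 0.2
  ~p2: Gödel ¬ of 0.2 = 0 (operand ≠ 0)
  ((((~p1 -> p2) | ~~p1) | (~p2 | p1)) | ~p2) = max(0.2, 0) = 0.2
Checking all 36 assignments confirms none give a value below 0.20.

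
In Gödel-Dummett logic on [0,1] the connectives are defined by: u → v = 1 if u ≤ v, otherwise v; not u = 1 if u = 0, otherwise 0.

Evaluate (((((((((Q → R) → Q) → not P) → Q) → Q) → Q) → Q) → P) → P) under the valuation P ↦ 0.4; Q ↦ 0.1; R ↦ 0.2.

0.40

(Q → R): 0.1 ≤ 0.2, so result = 1
((Q → R) → Q): 1 > 0.1, so result = 0.1
not P: Gödel ¬ of 0.4 = 0 (operand ≠ 0)
(((Q → R) → Q) → not P): 0.1 > 0, so result = 0
((((Q → R) → Q) → not P) → Q): 0 ≤ 0.1, so result = 1
(((((Q → R) → Q) → not P) → Q) → Q): 1 > 0.1, so result = 0.1
((((((Q → R) → Q) → not P) → Q) → Q) → Q): 0.1 ≤ 0.1, so result = 1
(((((((Q → R) → Q) → not P) → Q) → Q) → Q) → Q): 1 > 0.1, so result = 0.1
((((((((Q → R) → Q) → not P) → Q) → Q) → Q) → Q) → P): 0.1 ≤ 0.4, so result = 1
(((((((((Q → R) → Q) → not P) → Q) → Q) → Q) → Q) → P) → P): 1 > 0.4, so result = 0.4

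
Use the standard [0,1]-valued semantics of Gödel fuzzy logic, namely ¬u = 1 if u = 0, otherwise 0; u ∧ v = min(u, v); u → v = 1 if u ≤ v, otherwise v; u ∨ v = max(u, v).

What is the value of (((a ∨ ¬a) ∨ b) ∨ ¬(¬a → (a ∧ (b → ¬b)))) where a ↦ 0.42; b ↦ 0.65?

0.65

¬a: Gödel ¬ of 0.42 = 0 (operand ≠ 0)
(a ∨ ¬a) = max(0.42, 0) = 0.42
((a ∨ ¬a) ∨ b) = max(0.42, 0.65) = 0.65
¬a: Gödel ¬ of 0.42 = 0 (operand ≠ 0)
¬b: Gödel ¬ of 0.65 = 0 (operand ≠ 0)
(b → ¬b): 0.65 > 0, so result = 0
(a ∧ (b → ¬b)) = min(0.42, 0) = 0
(¬a → (a ∧ (b → ¬b))): 0 ≤ 0, so result = 1
¬(¬a → (a ∧ (b → ¬b))): Gödel ¬ of 1 = 0 (operand ≠ 0)
(((a ∨ ¬a) ∨ b) ∨ ¬(¬a → (a ∧ (b → ¬b)))) = max(0.65, 0) = 0.65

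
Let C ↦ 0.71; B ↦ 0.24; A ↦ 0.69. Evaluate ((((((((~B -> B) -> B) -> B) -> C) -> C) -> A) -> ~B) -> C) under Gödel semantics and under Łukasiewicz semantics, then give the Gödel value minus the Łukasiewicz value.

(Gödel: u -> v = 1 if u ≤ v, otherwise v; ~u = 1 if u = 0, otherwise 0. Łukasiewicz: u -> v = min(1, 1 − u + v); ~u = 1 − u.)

0.07

Gödel evaluation:
  ~B: Gödel ¬ of 0.24 = 0 (operand ≠ 0)
  (~B -> B): 0 ≤ 0.24, so result = 1
  ((~B -> B) -> B): 1 > 0.24, so result = 0.24
  (((~B -> B) -> B) -> B): 0.24 ≤ 0.24, so result = 1
  ((((~B -> B) -> B) -> B) -> C): 1 > 0.71, so result = 0.71
  (((((~B -> B) -> B) -> B) -> C) -> C): 0.71 ≤ 0.71, so result = 1
  ((((((~B -> B) -> B) -> B) -> C) -> C) -> A): 1 > 0.69, so result = 0.69
  ~B: Gödel ¬ of 0.24 = 0 (operand ≠ 0)
  (((((((~B -> B) -> B) -> B) -> C) -> C) -> A) -> ~B): 0.69 > 0, so result = 0
  ((((((((~B -> B) -> B) -> B) -> C) -> C) -> A) -> ~B) -> C): 0 ≤ 0.71, so result = 1
  Gödel value = 1
Łukasiewicz evaluation:
  ~B: Łukasiewicz ¬ gives 1 − 0.24 = 0.76
  (~B -> B): min(1, 1 − 0.76 + 0.24) = 0.48
  ((~B -> B) -> B): min(1, 1 − 0.48 + 0.24) = 0.76
  (((~B -> B) -> B) -> B): min(1, 1 − 0.76 + 0.24) = 0.48
  ((((~B -> B) -> B) -> B) -> C): min(1, 1 − 0.48 + 0.71) = 1
  (((((~B -> B) -> B) -> B) -> C) -> C): min(1, 1 − 1 + 0.71) = 0.71
  ((((((~B -> B) -> B) -> B) -> C) -> C) -> A): min(1, 1 − 0.71 + 0.69) = 0.98
  ~B: Łukasiewicz ¬ gives 1 − 0.24 = 0.76
  (((((((~B -> B) -> B) -> B) -> C) -> C) -> A) -> ~B): min(1, 1 − 0.98 + 0.76) = 0.78
  ((((((((~B -> B) -> B) -> B) -> C) -> C) -> A) -> ~B) -> C): min(1, 1 − 0.78 + 0.71) = 0.93
  Łukasiewicz value = 0.93
Difference: 1 − 0.93 = 0.07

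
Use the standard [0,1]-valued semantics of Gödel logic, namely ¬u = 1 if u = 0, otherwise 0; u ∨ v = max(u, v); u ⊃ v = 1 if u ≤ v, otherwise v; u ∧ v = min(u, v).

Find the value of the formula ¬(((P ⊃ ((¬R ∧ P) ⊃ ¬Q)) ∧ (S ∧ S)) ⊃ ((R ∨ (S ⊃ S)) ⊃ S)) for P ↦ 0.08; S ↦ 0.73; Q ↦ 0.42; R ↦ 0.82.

0.00

¬R: Gödel ¬ of 0.82 = 0 (operand ≠ 0)
(¬R ∧ P) = min(0, 0.08) = 0
¬Q: Gödel ¬ of 0.42 = 0 (operand ≠ 0)
((¬R ∧ P) ⊃ ¬Q): 0 ≤ 0, so result = 1
(P ⊃ ((¬R ∧ P) ⊃ ¬Q)): 0.08 ≤ 1, so result = 1
(S ∧ S) = min(0.73, 0.73) = 0.73
((P ⊃ ((¬R ∧ P) ⊃ ¬Q)) ∧ (S ∧ S)) = min(1, 0.73) = 0.73
(S ⊃ S): 0.73 ≤ 0.73, so result = 1
(R ∨ (S ⊃ S)) = max(0.82, 1) = 1
((R ∨ (S ⊃ S)) ⊃ S): 1 > 0.73, so result = 0.73
(((P ⊃ ((¬R ∧ P) ⊃ ¬Q)) ∧ (S ∧ S)) ⊃ ((R ∨ (S ⊃ S)) ⊃ S)): 0.73 ≤ 0.73, so result = 1
¬(((P ⊃ ((¬R ∧ P) ⊃ ¬Q)) ∧ (S ∧ S)) ⊃ ((R ∨ (S ⊃ S)) ⊃ S)): Gödel ¬ of 1 = 0 (operand ≠ 0)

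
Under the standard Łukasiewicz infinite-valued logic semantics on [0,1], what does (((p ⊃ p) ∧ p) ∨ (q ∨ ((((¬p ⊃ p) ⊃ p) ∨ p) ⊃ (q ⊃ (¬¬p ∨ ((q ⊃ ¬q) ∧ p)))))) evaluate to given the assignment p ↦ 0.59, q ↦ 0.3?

(p ⊃ p): min(1, 1 − 0.59 + 0.59) = 1
((p ⊃ p) ∧ p) = min(1, 0.59) = 0.59
¬p: Łukasiewicz ¬ gives 1 − 0.59 = 0.41
(¬p ⊃ p): min(1, 1 − 0.41 + 0.59) = 1
((¬p ⊃ p) ⊃ p): min(1, 1 − 1 + 0.59) = 0.59
(((¬p ⊃ p) ⊃ p) ∨ p) = max(0.59, 0.59) = 0.59
¬p: Łukasiewicz ¬ gives 1 − 0.59 = 0.41
¬¬p: Łukasiewicz ¬ gives 1 − 0.41 = 0.59
¬q: Łukasiewicz ¬ gives 1 − 0.3 = 0.7
(q ⊃ ¬q): min(1, 1 − 0.3 + 0.7) = 1
((q ⊃ ¬q) ∧ p) = min(1, 0.59) = 0.59
(¬¬p ∨ ((q ⊃ ¬q) ∧ p)) = max(0.59, 0.59) = 0.59
(q ⊃ (¬¬p ∨ ((q ⊃ ¬q) ∧ p))): min(1, 1 − 0.3 + 0.59) = 1
((((¬p ⊃ p) ⊃ p) ∨ p) ⊃ (q ⊃ (¬¬p ∨ ((q ⊃ ¬q) ∧ p)))): min(1, 1 − 0.59 + 1) = 1
(q ∨ ((((¬p ⊃ p) ⊃ p) ∨ p) ⊃ (q ⊃ (¬¬p ∨ ((q ⊃ ¬q) ∧ p))))) = max(0.3, 1) = 1
(((p ⊃ p) ∧ p) ∨ (q ∨ ((((¬p ⊃ p) ⊃ p) ∨ p) ⊃ (q ⊃ (¬¬p ∨ ((q ⊃ ¬q) ∧ p)))))) = max(0.59, 1) = 1

1.00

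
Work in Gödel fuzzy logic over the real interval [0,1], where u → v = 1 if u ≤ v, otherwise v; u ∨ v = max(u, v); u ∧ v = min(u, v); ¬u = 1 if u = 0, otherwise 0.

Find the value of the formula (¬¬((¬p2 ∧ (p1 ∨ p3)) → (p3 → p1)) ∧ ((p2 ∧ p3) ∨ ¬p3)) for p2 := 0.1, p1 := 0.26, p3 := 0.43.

¬p2: Gödel ¬ of 0.1 = 0 (operand ≠ 0)
(p1 ∨ p3) = max(0.26, 0.43) = 0.43
(¬p2 ∧ (p1 ∨ p3)) = min(0, 0.43) = 0
(p3 → p1): 0.43 > 0.26, so result = 0.26
((¬p2 ∧ (p1 ∨ p3)) → (p3 → p1)): 0 ≤ 0.26, so result = 1
¬((¬p2 ∧ (p1 ∨ p3)) → (p3 → p1)): Gödel ¬ of 1 = 0 (operand ≠ 0)
¬¬((¬p2 ∧ (p1 ∨ p3)) → (p3 → p1)): Gödel ¬ of 0 = 1 (operand is 0)
(p2 ∧ p3) = min(0.1, 0.43) = 0.1
¬p3: Gödel ¬ of 0.43 = 0 (operand ≠ 0)
((p2 ∧ p3) ∨ ¬p3) = max(0.1, 0) = 0.1
(¬¬((¬p2 ∧ (p1 ∨ p3)) → (p3 → p1)) ∧ ((p2 ∧ p3) ∨ ¬p3)) = min(1, 0.1) = 0.1

0.10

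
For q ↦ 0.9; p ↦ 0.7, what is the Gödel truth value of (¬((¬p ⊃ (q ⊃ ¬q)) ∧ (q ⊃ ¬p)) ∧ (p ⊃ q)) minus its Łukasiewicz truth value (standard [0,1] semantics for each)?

Gödel evaluation:
  ¬p: Gödel ¬ of 0.7 = 0 (operand ≠ 0)
  ¬q: Gödel ¬ of 0.9 = 0 (operand ≠ 0)
  (q ⊃ ¬q): 0.9 > 0, so result = 0
  (¬p ⊃ (q ⊃ ¬q)): 0 ≤ 0, so result = 1
  ¬p: Gödel ¬ of 0.7 = 0 (operand ≠ 0)
  (q ⊃ ¬p): 0.9 > 0, so result = 0
  ((¬p ⊃ (q ⊃ ¬q)) ∧ (q ⊃ ¬p)) = min(1, 0) = 0
  ¬((¬p ⊃ (q ⊃ ¬q)) ∧ (q ⊃ ¬p)): Gödel ¬ of 0 = 1 (operand is 0)
  (p ⊃ q): 0.7 ≤ 0.9, so result = 1
  (¬((¬p ⊃ (q ⊃ ¬q)) ∧ (q ⊃ ¬p)) ∧ (p ⊃ q)) = min(1, 1) = 1
  Gödel value = 1
Łukasiewicz evaluation:
  ¬p: Łukasiewicz ¬ gives 1 − 0.7 = 0.3
  ¬q: Łukasiewicz ¬ gives 1 − 0.9 = 0.1
  (q ⊃ ¬q): min(1, 1 − 0.9 + 0.1) = 0.2
  (¬p ⊃ (q ⊃ ¬q)): min(1, 1 − 0.3 + 0.2) = 0.9
  ¬p: Łukasiewicz ¬ gives 1 − 0.7 = 0.3
  (q ⊃ ¬p): min(1, 1 − 0.9 + 0.3) = 0.4
  ((¬p ⊃ (q ⊃ ¬q)) ∧ (q ⊃ ¬p)) = min(0.9, 0.4) = 0.4
  ¬((¬p ⊃ (q ⊃ ¬q)) ∧ (q ⊃ ¬p)): Łukasiewicz ¬ gives 1 − 0.4 = 0.6
  (p ⊃ q): min(1, 1 − 0.7 + 0.9) = 1
  (¬((¬p ⊃ (q ⊃ ¬q)) ∧ (q ⊃ ¬p)) ∧ (p ⊃ q)) = min(0.6, 1) = 0.6
  Łukasiewicz value = 0.6
Difference: 1 − 0.6 = 0.40

0.40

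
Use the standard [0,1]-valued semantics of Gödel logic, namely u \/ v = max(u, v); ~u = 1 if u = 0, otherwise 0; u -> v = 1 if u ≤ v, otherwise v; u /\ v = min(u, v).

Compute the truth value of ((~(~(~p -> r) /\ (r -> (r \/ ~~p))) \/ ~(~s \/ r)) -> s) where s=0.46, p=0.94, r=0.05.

0.46

~p: Gödel ¬ of 0.94 = 0 (operand ≠ 0)
(~p -> r): 0 ≤ 0.05, so result = 1
~(~p -> r): Gödel ¬ of 1 = 0 (operand ≠ 0)
~p: Gödel ¬ of 0.94 = 0 (operand ≠ 0)
~~p: Gödel ¬ of 0 = 1 (operand is 0)
(r \/ ~~p) = max(0.05, 1) = 1
(r -> (r \/ ~~p)): 0.05 ≤ 1, so result = 1
(~(~p -> r) /\ (r -> (r \/ ~~p))) = min(0, 1) = 0
~(~(~p -> r) /\ (r -> (r \/ ~~p))): Gödel ¬ of 0 = 1 (operand is 0)
~s: Gödel ¬ of 0.46 = 0 (operand ≠ 0)
(~s \/ r) = max(0, 0.05) = 0.05
~(~s \/ r): Gödel ¬ of 0.05 = 0 (operand ≠ 0)
(~(~(~p -> r) /\ (r -> (r \/ ~~p))) \/ ~(~s \/ r)) = max(1, 0) = 1
((~(~(~p -> r) /\ (r -> (r \/ ~~p))) \/ ~(~s \/ r)) -> s): 1 > 0.46, so result = 0.46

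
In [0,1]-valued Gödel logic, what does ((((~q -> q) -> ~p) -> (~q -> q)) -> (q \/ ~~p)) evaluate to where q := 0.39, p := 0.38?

~q: Gödel ¬ of 0.39 = 0 (operand ≠ 0)
(~q -> q): 0 ≤ 0.39, so result = 1
~p: Gödel ¬ of 0.38 = 0 (operand ≠ 0)
((~q -> q) -> ~p): 1 > 0, so result = 0
~q: Gödel ¬ of 0.39 = 0 (operand ≠ 0)
(~q -> q): 0 ≤ 0.39, so result = 1
(((~q -> q) -> ~p) -> (~q -> q)): 0 ≤ 1, so result = 1
~p: Gödel ¬ of 0.38 = 0 (operand ≠ 0)
~~p: Gödel ¬ of 0 = 1 (operand is 0)
(q \/ ~~p) = max(0.39, 1) = 1
((((~q -> q) -> ~p) -> (~q -> q)) -> (q \/ ~~p)): 1 ≤ 1, so result = 1

1.00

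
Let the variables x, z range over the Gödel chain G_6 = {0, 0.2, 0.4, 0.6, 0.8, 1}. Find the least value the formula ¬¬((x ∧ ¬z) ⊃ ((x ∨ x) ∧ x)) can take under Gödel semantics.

Every assignment gives 1. For instance at x = 0, z = 0:
  ¬z: Gödel ¬ of 0 = 1 (operand is 0)
  (x ∧ ¬z) = min(0, 1) = 0
  (x ∨ x) = max(0, 0) = 0
  ((x ∨ x) ∧ x) = min(0, 0) = 0
  ((x ∧ ¬z) ⊃ ((x ∨ x) ∧ x)): 0 ≤ 0, so result = 1
  ¬((x ∧ ¬z) ⊃ ((x ∨ x) ∧ x)): Gödel ¬ of 1 = 0 (operand ≠ 0)
  ¬¬((x ∧ ¬z) ⊃ ((x ∨ x) ∧ x)): Gödel ¬ of 0 = 1 (operand is 0)
All 36 assignments give value 1 — the formula is a G_6-tautology.

1.00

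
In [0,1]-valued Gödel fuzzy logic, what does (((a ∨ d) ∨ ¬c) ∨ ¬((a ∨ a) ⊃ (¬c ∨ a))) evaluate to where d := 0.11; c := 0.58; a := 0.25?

0.25

(a ∨ d) = max(0.25, 0.11) = 0.25
¬c: Gödel ¬ of 0.58 = 0 (operand ≠ 0)
((a ∨ d) ∨ ¬c) = max(0.25, 0) = 0.25
(a ∨ a) = max(0.25, 0.25) = 0.25
¬c: Gödel ¬ of 0.58 = 0 (operand ≠ 0)
(¬c ∨ a) = max(0, 0.25) = 0.25
((a ∨ a) ⊃ (¬c ∨ a)): 0.25 ≤ 0.25, so result = 1
¬((a ∨ a) ⊃ (¬c ∨ a)): Gödel ¬ of 1 = 0 (operand ≠ 0)
(((a ∨ d) ∨ ¬c) ∨ ¬((a ∨ a) ⊃ (¬c ∨ a))) = max(0.25, 0) = 0.25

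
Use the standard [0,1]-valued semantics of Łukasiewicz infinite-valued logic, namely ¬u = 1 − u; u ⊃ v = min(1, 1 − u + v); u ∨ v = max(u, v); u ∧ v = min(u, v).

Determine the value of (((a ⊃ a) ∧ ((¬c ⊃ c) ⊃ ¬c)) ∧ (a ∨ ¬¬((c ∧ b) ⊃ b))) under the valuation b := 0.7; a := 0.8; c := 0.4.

(a ⊃ a): min(1, 1 − 0.8 + 0.8) = 1
¬c: Łukasiewicz ¬ gives 1 − 0.4 = 0.6
(¬c ⊃ c): min(1, 1 − 0.6 + 0.4) = 0.8
¬c: Łukasiewicz ¬ gives 1 − 0.4 = 0.6
((¬c ⊃ c) ⊃ ¬c): min(1, 1 − 0.8 + 0.6) = 0.8
((a ⊃ a) ∧ ((¬c ⊃ c) ⊃ ¬c)) = min(1, 0.8) = 0.8
(c ∧ b) = min(0.4, 0.7) = 0.4
((c ∧ b) ⊃ b): min(1, 1 − 0.4 + 0.7) = 1
¬((c ∧ b) ⊃ b): Łukasiewicz ¬ gives 1 − 1 = 0
¬¬((c ∧ b) ⊃ b): Łukasiewicz ¬ gives 1 − 0 = 1
(a ∨ ¬¬((c ∧ b) ⊃ b)) = max(0.8, 1) = 1
(((a ⊃ a) ∧ ((¬c ⊃ c) ⊃ ¬c)) ∧ (a ∨ ¬¬((c ∧ b) ⊃ b))) = min(0.8, 1) = 0.8

0.80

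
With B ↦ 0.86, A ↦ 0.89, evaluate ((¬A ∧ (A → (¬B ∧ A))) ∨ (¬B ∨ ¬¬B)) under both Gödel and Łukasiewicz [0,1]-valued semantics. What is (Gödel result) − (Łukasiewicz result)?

Gödel evaluation:
  ¬A: Gödel ¬ of 0.89 = 0 (operand ≠ 0)
  ¬B: Gödel ¬ of 0.86 = 0 (operand ≠ 0)
  (¬B ∧ A) = min(0, 0.89) = 0
  (A → (¬B ∧ A)): 0.89 > 0, so result = 0
  (¬A ∧ (A → (¬B ∧ A))) = min(0, 0) = 0
  ¬B: Gödel ¬ of 0.86 = 0 (operand ≠ 0)
  ¬B: Gödel ¬ of 0.86 = 0 (operand ≠ 0)
  ¬¬B: Gödel ¬ of 0 = 1 (operand is 0)
  (¬B ∨ ¬¬B) = max(0, 1) = 1
  ((¬A ∧ (A → (¬B ∧ A))) ∨ (¬B ∨ ¬¬B)) = max(0, 1) = 1
  Gödel value = 1
Łukasiewicz evaluation:
  ¬A: Łukasiewicz ¬ gives 1 − 0.89 = 0.11
  ¬B: Łukasiewicz ¬ gives 1 − 0.86 = 0.14
  (¬B ∧ A) = min(0.14, 0.89) = 0.14
  (A → (¬B ∧ A)): min(1, 1 − 0.89 + 0.14) = 0.25
  (¬A ∧ (A → (¬B ∧ A))) = min(0.11, 0.25) = 0.11
  ¬B: Łukasiewicz ¬ gives 1 − 0.86 = 0.14
  ¬B: Łukasiewicz ¬ gives 1 − 0.86 = 0.14
  ¬¬B: Łukasiewicz ¬ gives 1 − 0.14 = 0.86
  (¬B ∨ ¬¬B) = max(0.14, 0.86) = 0.86
  ((¬A ∧ (A → (¬B ∧ A))) ∨ (¬B ∨ ¬¬B)) = max(0.11, 0.86) = 0.86
  Łukasiewicz value = 0.86
Difference: 1 − 0.86 = 0.14

0.14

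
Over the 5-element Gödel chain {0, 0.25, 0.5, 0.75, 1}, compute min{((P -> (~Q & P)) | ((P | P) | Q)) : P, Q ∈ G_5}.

0.25

The minimum is attained at P = 0.25, Q = 0.25:
  ~Q: Gödel ¬ of 0.25 = 0 (operand ≠ 0)
  (~Q & P) = min(0, 0.25) = 0
  (P -> (~Q & P)): 0.25 > 0, so result = 0
  (P | P) = max(0.25, 0.25) = 0.25
  ((P | P) | Q) = max(0.25, 0.25) = 0.25
  ((P -> (~Q & P)) | ((P | P) | Q)) = max(0, 0.25) = 0.25
Checking all 25 assignments confirms none give a value below 0.25.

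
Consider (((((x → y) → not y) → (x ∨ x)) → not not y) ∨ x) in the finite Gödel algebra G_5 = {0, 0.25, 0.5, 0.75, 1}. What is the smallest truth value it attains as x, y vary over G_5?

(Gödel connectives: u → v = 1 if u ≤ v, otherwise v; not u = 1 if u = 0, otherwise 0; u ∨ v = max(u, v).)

0.25

The minimum is attained at x = 0.25, y = 0:
  (x → y): 0.25 > 0, so result = 0
  not y: Gödel ¬ of 0 = 1 (operand is 0)
  ((x → y) → not y): 0 ≤ 1, so result = 1
  (x ∨ x) = max(0.25, 0.25) = 0.25
  (((x → y) → not y) → (x ∨ x)): 1 > 0.25, so result = 0.25
  not y: Gödel ¬ of 0 = 1 (operand is 0)
  not not y: Gödel ¬ of 1 = 0 (operand ≠ 0)
  ((((x → y) → not y) → (x ∨ x)) → not not y): 0.25 > 0, so result = 0
  (((((x → y) → not y) → (x ∨ x)) → not not y) ∨ x) = max(0, 0.25) = 0.25
Checking all 25 assignments confirms none give a value below 0.25.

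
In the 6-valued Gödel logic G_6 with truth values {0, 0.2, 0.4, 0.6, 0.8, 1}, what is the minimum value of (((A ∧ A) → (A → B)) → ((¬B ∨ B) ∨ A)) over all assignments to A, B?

0.20

The minimum is attained at A = 0, B = 0.2:
  (A ∧ A) = min(0, 0) = 0
  (A → B): 0 ≤ 0.2, so result = 1
  ((A ∧ A) → (A → B)): 0 ≤ 1, so result = 1
  ¬B: Gödel ¬ of 0.2 = 0 (operand ≠ 0)
  (¬B ∨ B) = max(0, 0.2) = 0.2
  ((¬B ∨ B) ∨ A) = max(0.2, 0) = 0.2
  (((A ∧ A) → (A → B)) → ((¬B ∨ B) ∨ A)): 1 > 0.2, so result = 0.2
Checking all 36 assignments confirms none give a value below 0.20.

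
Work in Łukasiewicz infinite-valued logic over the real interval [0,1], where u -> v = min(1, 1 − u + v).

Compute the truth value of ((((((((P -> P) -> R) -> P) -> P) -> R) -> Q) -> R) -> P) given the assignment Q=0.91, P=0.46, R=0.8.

0.57

(P -> P): min(1, 1 − 0.46 + 0.46) = 1
((P -> P) -> R): min(1, 1 − 1 + 0.8) = 0.8
(((P -> P) -> R) -> P): min(1, 1 − 0.8 + 0.46) = 0.66
((((P -> P) -> R) -> P) -> P): min(1, 1 − 0.66 + 0.46) = 0.8
(((((P -> P) -> R) -> P) -> P) -> R): min(1, 1 − 0.8 + 0.8) = 1
((((((P -> P) -> R) -> P) -> P) -> R) -> Q): min(1, 1 − 1 + 0.91) = 0.91
(((((((P -> P) -> R) -> P) -> P) -> R) -> Q) -> R): min(1, 1 − 0.91 + 0.8) = 0.89
((((((((P -> P) -> R) -> P) -> P) -> R) -> Q) -> R) -> P): min(1, 1 − 0.89 + 0.46) = 0.57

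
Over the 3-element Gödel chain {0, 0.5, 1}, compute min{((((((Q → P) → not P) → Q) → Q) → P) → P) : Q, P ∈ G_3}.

The minimum is attained at Q = 0, P = 0.5:
  (Q → P): 0 ≤ 0.5, so result = 1
  not P: Gödel ¬ of 0.5 = 0 (operand ≠ 0)
  ((Q → P) → not P): 1 > 0, so result = 0
  (((Q → P) → not P) → Q): 0 ≤ 0, so result = 1
  ((((Q → P) → not P) → Q) → Q): 1 > 0, so result = 0
  (((((Q → P) → not P) → Q) → Q) → P): 0 ≤ 0.5, so result = 1
  ((((((Q → P) → not P) → Q) → Q) → P) → P): 1 > 0.5, so result = 0.5
Checking all 9 assignments confirms none give a value below 0.50.

0.50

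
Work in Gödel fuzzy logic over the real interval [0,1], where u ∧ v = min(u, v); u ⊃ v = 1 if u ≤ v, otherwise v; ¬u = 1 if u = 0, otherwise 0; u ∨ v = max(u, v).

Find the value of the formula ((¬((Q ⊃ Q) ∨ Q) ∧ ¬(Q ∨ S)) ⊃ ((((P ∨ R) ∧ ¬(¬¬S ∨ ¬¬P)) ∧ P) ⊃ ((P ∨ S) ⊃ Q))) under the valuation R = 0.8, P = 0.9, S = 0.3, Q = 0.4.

1.00

(Q ⊃ Q): 0.4 ≤ 0.4, so result = 1
((Q ⊃ Q) ∨ Q) = max(1, 0.4) = 1
¬((Q ⊃ Q) ∨ Q): Gödel ¬ of 1 = 0 (operand ≠ 0)
(Q ∨ S) = max(0.4, 0.3) = 0.4
¬(Q ∨ S): Gödel ¬ of 0.4 = 0 (operand ≠ 0)
(¬((Q ⊃ Q) ∨ Q) ∧ ¬(Q ∨ S)) = min(0, 0) = 0
(P ∨ R) = max(0.9, 0.8) = 0.9
¬S: Gödel ¬ of 0.3 = 0 (operand ≠ 0)
¬¬S: Gödel ¬ of 0 = 1 (operand is 0)
¬P: Gödel ¬ of 0.9 = 0 (operand ≠ 0)
¬¬P: Gödel ¬ of 0 = 1 (operand is 0)
(¬¬S ∨ ¬¬P) = max(1, 1) = 1
¬(¬¬S ∨ ¬¬P): Gödel ¬ of 1 = 0 (operand ≠ 0)
((P ∨ R) ∧ ¬(¬¬S ∨ ¬¬P)) = min(0.9, 0) = 0
(((P ∨ R) ∧ ¬(¬¬S ∨ ¬¬P)) ∧ P) = min(0, 0.9) = 0
(P ∨ S) = max(0.9, 0.3) = 0.9
((P ∨ S) ⊃ Q): 0.9 > 0.4, so result = 0.4
((((P ∨ R) ∧ ¬(¬¬S ∨ ¬¬P)) ∧ P) ⊃ ((P ∨ S) ⊃ Q)): 0 ≤ 0.4, so result = 1
((¬((Q ⊃ Q) ∨ Q) ∧ ¬(Q ∨ S)) ⊃ ((((P ∨ R) ∧ ¬(¬¬S ∨ ¬¬P)) ∧ P) ⊃ ((P ∨ S) ⊃ Q))): 0 ≤ 1, so result = 1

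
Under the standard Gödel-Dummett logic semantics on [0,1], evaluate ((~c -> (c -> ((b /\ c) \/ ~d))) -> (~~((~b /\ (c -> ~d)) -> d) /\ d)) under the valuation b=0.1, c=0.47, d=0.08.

0.08

~c: Gödel ¬ of 0.47 = 0 (operand ≠ 0)
(b /\ c) = min(0.1, 0.47) = 0.1
~d: Gödel ¬ of 0.08 = 0 (operand ≠ 0)
((b /\ c) \/ ~d) = max(0.1, 0) = 0.1
(c -> ((b /\ c) \/ ~d)): 0.47 > 0.1, so result = 0.1
(~c -> (c -> ((b /\ c) \/ ~d))): 0 ≤ 0.1, so result = 1
~b: Gödel ¬ of 0.1 = 0 (operand ≠ 0)
~d: Gödel ¬ of 0.08 = 0 (operand ≠ 0)
(c -> ~d): 0.47 > 0, so result = 0
(~b /\ (c -> ~d)) = min(0, 0) = 0
((~b /\ (c -> ~d)) -> d): 0 ≤ 0.08, so result = 1
~((~b /\ (c -> ~d)) -> d): Gödel ¬ of 1 = 0 (operand ≠ 0)
~~((~b /\ (c -> ~d)) -> d): Gödel ¬ of 0 = 1 (operand is 0)
(~~((~b /\ (c -> ~d)) -> d) /\ d) = min(1, 0.08) = 0.08
((~c -> (c -> ((b /\ c) \/ ~d))) -> (~~((~b /\ (c -> ~d)) -> d) /\ d)): 1 > 0.08, so result = 0.08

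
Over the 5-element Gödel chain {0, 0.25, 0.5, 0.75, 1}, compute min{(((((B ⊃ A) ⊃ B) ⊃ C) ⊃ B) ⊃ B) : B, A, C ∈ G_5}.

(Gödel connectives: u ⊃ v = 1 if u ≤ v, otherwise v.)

0.25

The minimum is attained at B = 0.25, A = 0, C = 0:
  (B ⊃ A): 0.25 > 0, so result = 0
  ((B ⊃ A) ⊃ B): 0 ≤ 0.25, so result = 1
  (((B ⊃ A) ⊃ B) ⊃ C): 1 > 0, so result = 0
  ((((B ⊃ A) ⊃ B) ⊃ C) ⊃ B): 0 ≤ 0.25, so result = 1
  (((((B ⊃ A) ⊃ B) ⊃ C) ⊃ B) ⊃ B): 1 > 0.25, so result = 0.25
Checking all 125 assignments confirms none give a value below 0.25.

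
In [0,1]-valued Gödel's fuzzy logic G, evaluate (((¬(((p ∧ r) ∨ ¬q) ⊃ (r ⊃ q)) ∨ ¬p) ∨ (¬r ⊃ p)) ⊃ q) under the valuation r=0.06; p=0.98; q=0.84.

0.84

(p ∧ r) = min(0.98, 0.06) = 0.06
¬q: Gödel ¬ of 0.84 = 0 (operand ≠ 0)
((p ∧ r) ∨ ¬q) = max(0.06, 0) = 0.06
(r ⊃ q): 0.06 ≤ 0.84, so result = 1
(((p ∧ r) ∨ ¬q) ⊃ (r ⊃ q)): 0.06 ≤ 1, so result = 1
¬(((p ∧ r) ∨ ¬q) ⊃ (r ⊃ q)): Gödel ¬ of 1 = 0 (operand ≠ 0)
¬p: Gödel ¬ of 0.98 = 0 (operand ≠ 0)
(¬(((p ∧ r) ∨ ¬q) ⊃ (r ⊃ q)) ∨ ¬p) = max(0, 0) = 0
¬r: Gödel ¬ of 0.06 = 0 (operand ≠ 0)
(¬r ⊃ p): 0 ≤ 0.98, so result = 1
((¬(((p ∧ r) ∨ ¬q) ⊃ (r ⊃ q)) ∨ ¬p) ∨ (¬r ⊃ p)) = max(0, 1) = 1
(((¬(((p ∧ r) ∨ ¬q) ⊃ (r ⊃ q)) ∨ ¬p) ∨ (¬r ⊃ p)) ⊃ q): 1 > 0.84, so result = 0.84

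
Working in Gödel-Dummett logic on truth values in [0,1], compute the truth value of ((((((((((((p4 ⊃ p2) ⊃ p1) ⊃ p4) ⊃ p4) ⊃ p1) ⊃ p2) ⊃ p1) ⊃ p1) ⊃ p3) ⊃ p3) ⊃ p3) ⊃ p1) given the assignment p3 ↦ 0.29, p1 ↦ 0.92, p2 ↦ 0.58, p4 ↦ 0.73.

1.00

(p4 ⊃ p2): 0.73 > 0.58, so result = 0.58
((p4 ⊃ p2) ⊃ p1): 0.58 ≤ 0.92, so result = 1
(((p4 ⊃ p2) ⊃ p1) ⊃ p4): 1 > 0.73, so result = 0.73
((((p4 ⊃ p2) ⊃ p1) ⊃ p4) ⊃ p4): 0.73 ≤ 0.73, so result = 1
(((((p4 ⊃ p2) ⊃ p1) ⊃ p4) ⊃ p4) ⊃ p1): 1 > 0.92, so result = 0.92
((((((p4 ⊃ p2) ⊃ p1) ⊃ p4) ⊃ p4) ⊃ p1) ⊃ p2): 0.92 > 0.58, so result = 0.58
(((((((p4 ⊃ p2) ⊃ p1) ⊃ p4) ⊃ p4) ⊃ p1) ⊃ p2) ⊃ p1): 0.58 ≤ 0.92, so result = 1
((((((((p4 ⊃ p2) ⊃ p1) ⊃ p4) ⊃ p4) ⊃ p1) ⊃ p2) ⊃ p1) ⊃ p1): 1 > 0.92, so result = 0.92
(((((((((p4 ⊃ p2) ⊃ p1) ⊃ p4) ⊃ p4) ⊃ p1) ⊃ p2) ⊃ p1) ⊃ p1) ⊃ p3): 0.92 > 0.29, so result = 0.29
((((((((((p4 ⊃ p2) ⊃ p1) ⊃ p4) ⊃ p4) ⊃ p1) ⊃ p2) ⊃ p1) ⊃ p1) ⊃ p3) ⊃ p3): 0.29 ≤ 0.29, so result = 1
(((((((((((p4 ⊃ p2) ⊃ p1) ⊃ p4) ⊃ p4) ⊃ p1) ⊃ p2) ⊃ p1) ⊃ p1) ⊃ p3) ⊃ p3) ⊃ p3): 1 > 0.29, so result = 0.29
((((((((((((p4 ⊃ p2) ⊃ p1) ⊃ p4) ⊃ p4) ⊃ p1) ⊃ p2) ⊃ p1) ⊃ p1) ⊃ p3) ⊃ p3) ⊃ p3) ⊃ p1): 0.29 ≤ 0.92, so result = 1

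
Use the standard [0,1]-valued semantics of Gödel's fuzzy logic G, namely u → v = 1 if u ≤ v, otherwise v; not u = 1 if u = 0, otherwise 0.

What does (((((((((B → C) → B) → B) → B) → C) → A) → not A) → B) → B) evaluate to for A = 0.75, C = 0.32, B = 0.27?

0.27

(B → C): 0.27 ≤ 0.32, so result = 1
((B → C) → B): 1 > 0.27, so result = 0.27
(((B → C) → B) → B): 0.27 ≤ 0.27, so result = 1
((((B → C) → B) → B) → B): 1 > 0.27, so result = 0.27
(((((B → C) → B) → B) → B) → C): 0.27 ≤ 0.32, so result = 1
((((((B → C) → B) → B) → B) → C) → A): 1 > 0.75, so result = 0.75
not A: Gödel ¬ of 0.75 = 0 (operand ≠ 0)
(((((((B → C) → B) → B) → B) → C) → A) → not A): 0.75 > 0, so result = 0
((((((((B → C) → B) → B) → B) → C) → A) → not A) → B): 0 ≤ 0.27, so result = 1
(((((((((B → C) → B) → B) → B) → C) → A) → not A) → B) → B): 1 > 0.27, so result = 0.27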